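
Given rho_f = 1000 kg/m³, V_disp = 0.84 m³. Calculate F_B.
Formula: F_B = \rho_f g V_{disp}
F_B = 1000·9.81·0.84 = 8240 N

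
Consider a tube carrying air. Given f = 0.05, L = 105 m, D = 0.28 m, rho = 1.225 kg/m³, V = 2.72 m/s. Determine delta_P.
Formula: \Delta P = f \frac{L}{D} \frac{\rho V^2}{2}
delta_P = 0.05·(105/0.28)·0.5·1.225·2.72²/1000 = 0.08497 kPa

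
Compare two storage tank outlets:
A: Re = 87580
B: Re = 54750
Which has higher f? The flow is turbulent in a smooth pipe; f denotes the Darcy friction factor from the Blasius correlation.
f(A) = 0.01837, f(B) = 0.02066. Answer: B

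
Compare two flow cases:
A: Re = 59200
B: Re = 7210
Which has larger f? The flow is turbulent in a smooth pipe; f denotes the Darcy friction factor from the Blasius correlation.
f(A) = 0.02026, f(B) = 0.03429. Answer: B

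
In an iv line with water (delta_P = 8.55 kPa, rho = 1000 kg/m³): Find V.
Formula: V = \sqrt{\frac{2 \Delta P}{\rho}}
V = √(2·(8.55·1000)/1000) = 4.135 m/s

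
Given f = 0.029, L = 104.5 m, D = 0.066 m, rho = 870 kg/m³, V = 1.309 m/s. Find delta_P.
Formula: \Delta P = f \frac{L}{D} \frac{\rho V^2}{2}
delta_P = 0.029·(104.5/0.066)·0.5·870·1.309²/1000 = 34.22 kPa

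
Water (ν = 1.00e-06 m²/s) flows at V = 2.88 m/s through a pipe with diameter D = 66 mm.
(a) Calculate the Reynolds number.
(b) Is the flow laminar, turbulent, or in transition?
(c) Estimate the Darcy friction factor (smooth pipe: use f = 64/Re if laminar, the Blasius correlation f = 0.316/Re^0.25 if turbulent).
(a) Re = V·D/ν = 2.88·0.066/1.00e-06 = 190080
(b) Flow regime: turbulent (Re > 4000)
(c) Friction factor: f = 0.316/Re^0.25 = 0.316/190080^0.25 = 0.01513 (Blasius is strictly valid for Re ≲ 1e5; used here as the smooth-pipe estimate the problem specifies)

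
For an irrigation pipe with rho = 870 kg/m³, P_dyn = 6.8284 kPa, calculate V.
Formula: P_{dyn} = \frac{1}{2} \rho V^2
Substituting knowns: 6.8284 = 0.5·870·V²/1000
Solving for V: V = √(2·(6.8284·1000)/870) = 3.962 m/s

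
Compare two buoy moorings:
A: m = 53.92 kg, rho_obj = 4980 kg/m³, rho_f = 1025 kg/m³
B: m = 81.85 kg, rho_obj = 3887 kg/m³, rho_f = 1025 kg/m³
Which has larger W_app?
W_app(A) = 420.1 N, W_app(B) = 591.2 N. Answer: B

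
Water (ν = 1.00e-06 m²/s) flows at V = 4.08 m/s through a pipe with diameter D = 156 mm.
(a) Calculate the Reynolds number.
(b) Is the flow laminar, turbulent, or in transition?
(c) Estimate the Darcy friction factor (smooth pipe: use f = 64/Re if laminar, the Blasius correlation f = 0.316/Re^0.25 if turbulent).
(a) Re = V·D/ν = 4.08·0.156/1.00e-06 = 636480
(b) Flow regime: turbulent (Re > 4000)
(c) Friction factor: f = 0.316/Re^0.25 = 0.316/636480^0.25 = 0.01119 (Blasius is strictly valid for Re ≲ 1e5; used here as the smooth-pipe estimate the problem specifies)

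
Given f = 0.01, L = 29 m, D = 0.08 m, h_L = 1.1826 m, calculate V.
Formula: h_L = f \frac{L}{D} \frac{V^2}{2g}
Substituting knowns: 1.1826 = 0.01·(29/0.08)·V²/(2·9.81)
Solving for V: V = √(1.1826·2·9.81/(0.01·(29/0.08))) = 2.53 m/s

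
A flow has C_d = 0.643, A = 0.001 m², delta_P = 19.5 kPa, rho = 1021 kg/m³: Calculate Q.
Formula: Q = C_d A \sqrt{\frac{2 \Delta P}{\rho}}
Q = 0.643·0.001·√(2·(19.5·1000)/1021)·1000 = 3.974 L/s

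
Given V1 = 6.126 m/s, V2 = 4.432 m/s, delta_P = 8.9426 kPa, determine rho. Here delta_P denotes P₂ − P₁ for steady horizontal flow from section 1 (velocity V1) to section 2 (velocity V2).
Formula: \Delta P = \frac{1}{2} \rho (V_1^2 - V_2^2)
Substituting knowns: 8.9426 = 0.5·rho·(6.126² − 4.432²)/1000
Solving for rho: rho = 2·(8.9426·1000)/(6.126² − 4.432²) = 1000 kg/m³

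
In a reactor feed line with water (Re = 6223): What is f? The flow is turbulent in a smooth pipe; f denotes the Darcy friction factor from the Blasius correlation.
Formula: f = \frac{0.316}{Re^{0.25}}
f = 0.316/6223^0.25 = 0.03558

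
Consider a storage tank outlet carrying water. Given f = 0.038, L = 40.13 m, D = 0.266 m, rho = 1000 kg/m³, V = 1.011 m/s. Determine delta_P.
Formula: \Delta P = f \frac{L}{D} \frac{\rho V^2}{2}
delta_P = 0.038·(40.13/0.266)·0.5·1000·1.011²/1000 = 2.93 kPa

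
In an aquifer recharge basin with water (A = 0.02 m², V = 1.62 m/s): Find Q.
Formula: Q = A V
Q = 0.02·1.62·1000 = 32.4 L/s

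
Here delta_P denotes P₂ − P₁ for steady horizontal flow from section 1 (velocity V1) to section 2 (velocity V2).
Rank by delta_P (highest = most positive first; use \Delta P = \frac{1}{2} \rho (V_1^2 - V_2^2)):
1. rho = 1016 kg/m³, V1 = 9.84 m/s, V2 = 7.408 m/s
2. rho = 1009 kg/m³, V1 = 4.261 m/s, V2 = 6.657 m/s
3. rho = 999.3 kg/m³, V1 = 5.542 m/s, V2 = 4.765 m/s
Case 1: delta_P = 21.31 kPa
Case 2: delta_P = -13.2 kPa
Case 3: delta_P = 4.001 kPa
Ranking (highest first): 1, 3, 2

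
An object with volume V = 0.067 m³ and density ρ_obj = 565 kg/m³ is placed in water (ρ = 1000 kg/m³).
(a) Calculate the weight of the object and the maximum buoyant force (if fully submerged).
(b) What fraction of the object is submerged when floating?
(a) W=rho_obj*g*V=565*9.81*0.067=371.4 N; F_B(max)=rho*g*V=1000*9.81*0.067=657.3 N
(b) Floating fraction=rho_obj/rho=565/1000=0.565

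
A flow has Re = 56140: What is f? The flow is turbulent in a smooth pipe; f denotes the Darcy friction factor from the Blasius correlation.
Formula: f = \frac{0.316}{Re^{0.25}}
f = 0.316/56140^0.25 = 0.02053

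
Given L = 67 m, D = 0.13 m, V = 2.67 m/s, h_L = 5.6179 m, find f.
Formula: h_L = f \frac{L}{D} \frac{V^2}{2g}
Substituting knowns: 5.6179 = f·(67/0.13)·2.67²/(2·9.81)
Solving for f: f = 5.6179·2·9.81/((67/0.13)·2.67²) = 0.03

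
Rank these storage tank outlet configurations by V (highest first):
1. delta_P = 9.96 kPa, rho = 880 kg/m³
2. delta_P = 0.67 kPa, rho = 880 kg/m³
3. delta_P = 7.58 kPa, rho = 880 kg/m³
Case 1: V = 4.758 m/s
Case 2: V = 1.234 m/s
Case 3: V = 4.151 m/s
Ranking (highest first): 1, 3, 2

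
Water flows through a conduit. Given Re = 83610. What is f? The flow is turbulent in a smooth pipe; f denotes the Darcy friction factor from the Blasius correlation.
Formula: f = \frac{0.316}{Re^{0.25}}
f = 0.316/83610^0.25 = 0.01858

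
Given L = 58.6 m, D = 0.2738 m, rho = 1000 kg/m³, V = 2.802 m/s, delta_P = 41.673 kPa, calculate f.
Formula: \Delta P = f \frac{L}{D} \frac{\rho V^2}{2}
Substituting knowns: 41.673 = f·(58.6/0.2738)·0.5·1000·2.802²/1000
Solving for f: f = (41.673·1000)/((58.6/0.2738)·0.5·1000·2.802²) = 0.0496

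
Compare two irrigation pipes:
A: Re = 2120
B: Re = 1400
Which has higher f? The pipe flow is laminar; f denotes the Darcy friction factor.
f(A) = 0.03019, f(B) = 0.04571. Answer: B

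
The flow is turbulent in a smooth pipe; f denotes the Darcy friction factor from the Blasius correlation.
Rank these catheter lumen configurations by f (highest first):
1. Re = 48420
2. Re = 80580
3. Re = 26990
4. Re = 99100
Case 1: f = 0.0213
Case 2: f = 0.01876
Case 3: f = 0.02465
Case 4: f = 0.01781
Ranking (highest first): 3, 1, 2, 4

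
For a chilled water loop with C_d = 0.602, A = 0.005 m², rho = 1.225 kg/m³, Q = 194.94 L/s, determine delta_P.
Formula: Q = C_d A \sqrt{\frac{2 \Delta P}{\rho}}
Substituting knowns: 194.94 = 0.602·0.005·√(2·(delta_P·1000)/1.225)·1000
Solving for delta_P: delta_P = ((194.94/1000)/(0.602·0.005))²·1.225/2/1000 = 2.569 kPa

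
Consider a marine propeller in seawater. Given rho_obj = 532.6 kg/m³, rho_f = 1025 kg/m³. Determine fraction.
Formula: f_{sub} = \frac{\rho_{obj}}{\rho_f}
fraction = 532.6/1025 = 0.5196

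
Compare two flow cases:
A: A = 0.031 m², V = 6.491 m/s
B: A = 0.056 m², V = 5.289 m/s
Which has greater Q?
Q(A) = 201.2 L/s, Q(B) = 296.2 L/s. Answer: B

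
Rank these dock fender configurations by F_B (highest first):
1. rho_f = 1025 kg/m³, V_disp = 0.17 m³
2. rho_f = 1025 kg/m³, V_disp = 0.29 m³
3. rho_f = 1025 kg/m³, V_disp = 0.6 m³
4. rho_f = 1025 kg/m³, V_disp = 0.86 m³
Case 1: F_B = 1709 N
Case 2: F_B = 2916 N
Case 3: F_B = 6033 N
Case 4: F_B = 8648 N
Ranking (highest first): 4, 3, 2, 1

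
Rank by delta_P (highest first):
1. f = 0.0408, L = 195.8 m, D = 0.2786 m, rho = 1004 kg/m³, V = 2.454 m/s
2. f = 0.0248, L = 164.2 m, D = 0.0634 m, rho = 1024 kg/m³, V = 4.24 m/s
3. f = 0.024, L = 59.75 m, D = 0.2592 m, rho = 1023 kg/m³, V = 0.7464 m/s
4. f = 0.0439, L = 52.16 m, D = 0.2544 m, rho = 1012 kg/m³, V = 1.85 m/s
Case 1: delta_P = 86.69 kPa
Case 2: delta_P = 591.2 kPa
Case 3: delta_P = 1.577 kPa
Case 4: delta_P = 15.59 kPa
Ranking (highest first): 2, 1, 4, 3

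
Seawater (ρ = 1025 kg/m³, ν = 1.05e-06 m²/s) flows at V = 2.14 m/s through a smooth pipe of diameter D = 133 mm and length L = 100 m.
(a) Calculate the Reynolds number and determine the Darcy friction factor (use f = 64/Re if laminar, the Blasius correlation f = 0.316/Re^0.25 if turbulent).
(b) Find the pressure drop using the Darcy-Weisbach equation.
(a) Re = V·D/ν = 2.14·0.133/1.05e-06 = 271070 → turbulent (Re > 4000); f = 0.316/Re^0.25 = 0.316/271070^0.25 = 0.013849 (Blasius is strictly valid for Re ≲ 1e5; used here as the smooth-pipe estimate the problem specifies)
(b) Darcy-Weisbach: ΔP = f·(L/D)·½ρV²/1000 = 0.013849·(100/0.133)·½·1025·2.14²/1000 = 24.44 kPa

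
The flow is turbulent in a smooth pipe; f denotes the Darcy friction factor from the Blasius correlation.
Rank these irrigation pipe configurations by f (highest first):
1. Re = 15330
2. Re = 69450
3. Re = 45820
Case 1: f = 0.0284
Case 2: f = 0.01947
Case 3: f = 0.0216
Ranking (highest first): 1, 3, 2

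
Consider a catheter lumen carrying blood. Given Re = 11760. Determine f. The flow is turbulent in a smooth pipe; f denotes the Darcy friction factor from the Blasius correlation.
Formula: f = \frac{0.316}{Re^{0.25}}
f = 0.316/11760^0.25 = 0.03034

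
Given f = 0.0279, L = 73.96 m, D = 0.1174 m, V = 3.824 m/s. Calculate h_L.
Formula: h_L = f \frac{L}{D} \frac{V^2}{2g}
h_L = 0.0279·(73.96/0.1174)·3.824²/(2·9.81) = 13.1 m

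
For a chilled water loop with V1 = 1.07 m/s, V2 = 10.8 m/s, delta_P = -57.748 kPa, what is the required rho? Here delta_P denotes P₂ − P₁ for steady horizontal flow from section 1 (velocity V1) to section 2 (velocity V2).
Formula: \Delta P = \frac{1}{2} \rho (V_1^2 - V_2^2)
Substituting knowns: -57.748 = 0.5·rho·(1.07² − 10.8²)/1000
Solving for rho: rho = 2·(-57.748·1000)/(1.07² − 10.8²) = 1000 kg/m³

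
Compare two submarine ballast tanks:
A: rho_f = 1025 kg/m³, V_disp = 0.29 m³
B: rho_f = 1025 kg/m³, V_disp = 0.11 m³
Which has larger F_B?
F_B(A) = 2916 N, F_B(B) = 1106 N. Answer: A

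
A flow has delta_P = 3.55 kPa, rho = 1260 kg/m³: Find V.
Formula: V = \sqrt{\frac{2 \Delta P}{\rho}}
V = √(2·(3.55·1000)/1260) = 2.374 m/s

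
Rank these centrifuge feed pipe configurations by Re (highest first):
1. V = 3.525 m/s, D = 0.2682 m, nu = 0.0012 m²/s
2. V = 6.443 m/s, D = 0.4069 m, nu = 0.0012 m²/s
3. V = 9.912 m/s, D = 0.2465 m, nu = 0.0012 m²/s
Case 1: Re = 787.8
Case 2: Re = 2185
Case 3: Re = 2036
Ranking (highest first): 2, 3, 1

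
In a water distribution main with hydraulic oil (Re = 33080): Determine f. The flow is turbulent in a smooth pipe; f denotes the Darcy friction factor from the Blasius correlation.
Formula: f = \frac{0.316}{Re^{0.25}}
f = 0.316/33080^0.25 = 0.02343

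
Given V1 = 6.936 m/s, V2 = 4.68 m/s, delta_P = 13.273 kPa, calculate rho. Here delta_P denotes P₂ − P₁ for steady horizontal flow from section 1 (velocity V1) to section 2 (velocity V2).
Formula: \Delta P = \frac{1}{2} \rho (V_1^2 - V_2^2)
Substituting knowns: 13.273 = 0.5·rho·(6.936² − 4.68²)/1000
Solving for rho: rho = 2·(13.273·1000)/(6.936² − 4.68²) = 1013 kg/m³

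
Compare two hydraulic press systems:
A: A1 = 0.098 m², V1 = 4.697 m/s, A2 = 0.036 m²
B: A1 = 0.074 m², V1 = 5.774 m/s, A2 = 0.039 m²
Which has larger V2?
V2(A) = 12.79 m/s, V2(B) = 10.96 m/s. Answer: A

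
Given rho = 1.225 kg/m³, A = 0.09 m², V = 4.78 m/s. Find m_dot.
Formula: \dot{m} = \rho A V
m_dot = 1.225·0.09·4.78 = 0.527 kg/s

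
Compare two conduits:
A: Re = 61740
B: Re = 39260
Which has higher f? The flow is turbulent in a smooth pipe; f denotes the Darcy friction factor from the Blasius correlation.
f(A) = 0.02005, f(B) = 0.02245. Answer: B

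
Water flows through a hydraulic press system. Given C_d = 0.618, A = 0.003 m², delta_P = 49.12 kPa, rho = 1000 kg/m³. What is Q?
Formula: Q = C_d A \sqrt{\frac{2 \Delta P}{\rho}}
Q = 0.618·0.003·√(2·(49.12·1000)/1000)·1000 = 18.38 L/s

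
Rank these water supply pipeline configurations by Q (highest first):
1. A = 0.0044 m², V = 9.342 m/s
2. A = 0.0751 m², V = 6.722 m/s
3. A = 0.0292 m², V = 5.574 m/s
Case 1: Q = 41.1 L/s
Case 2: Q = 504.8 L/s
Case 3: Q = 162.8 L/s
Ranking (highest first): 2, 3, 1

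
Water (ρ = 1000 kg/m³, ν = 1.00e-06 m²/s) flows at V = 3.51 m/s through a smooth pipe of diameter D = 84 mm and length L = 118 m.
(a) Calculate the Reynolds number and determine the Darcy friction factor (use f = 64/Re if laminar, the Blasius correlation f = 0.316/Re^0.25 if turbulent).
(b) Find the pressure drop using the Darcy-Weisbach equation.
(a) Re = V·D/ν = 3.51·0.084/1.00e-06 = 294840 → turbulent (Re > 4000); f = 0.316/Re^0.25 = 0.316/294840^0.25 = 0.013561 (Blasius is strictly valid for Re ≲ 1e5; used here as the smooth-pipe estimate the problem specifies)
(b) Darcy-Weisbach: ΔP = f·(L/D)·½ρV²/1000 = 0.013561·(118/0.084)·½·1000·3.51²/1000 = 117.3 kPa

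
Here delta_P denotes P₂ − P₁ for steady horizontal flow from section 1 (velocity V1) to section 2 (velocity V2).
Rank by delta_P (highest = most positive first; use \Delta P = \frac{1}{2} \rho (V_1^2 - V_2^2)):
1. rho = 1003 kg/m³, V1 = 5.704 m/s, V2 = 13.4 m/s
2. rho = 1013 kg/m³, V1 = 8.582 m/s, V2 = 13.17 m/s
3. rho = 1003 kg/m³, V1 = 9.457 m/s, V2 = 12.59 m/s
Case 1: delta_P = -73.73 kPa
Case 2: delta_P = -50.55 kPa
Case 3: delta_P = -34.64 kPa
Ranking (highest first): 3, 2, 1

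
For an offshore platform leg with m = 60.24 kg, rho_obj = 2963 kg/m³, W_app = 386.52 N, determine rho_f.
Formula: W_{app} = mg\left(1 - \frac{\rho_f}{\rho_{obj}}\right)
Substituting knowns: 386.52 = 60.24·9.81·(1 − rho_f/2963)
Solving for rho_f: rho_f = 2963·(1 − 386.52/(60.24·9.81)) = 1025 kg/m³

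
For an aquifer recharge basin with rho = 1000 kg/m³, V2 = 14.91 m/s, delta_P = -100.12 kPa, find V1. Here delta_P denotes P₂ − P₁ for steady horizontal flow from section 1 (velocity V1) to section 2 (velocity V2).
Formula: \Delta P = \frac{1}{2} \rho (V_1^2 - V_2^2)
Substituting knowns: -100.12 = 0.5·1000·(V1² − 14.91²)/1000
Solving for V1: V1 = √(14.91² + 2·(-100.12·1000)/1000) = 4.698 m/s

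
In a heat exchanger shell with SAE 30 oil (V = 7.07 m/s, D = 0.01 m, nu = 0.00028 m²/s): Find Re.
Formula: Re = \frac{V D}{\nu}
Re = 7.07·0.01/0.00028 = 252.5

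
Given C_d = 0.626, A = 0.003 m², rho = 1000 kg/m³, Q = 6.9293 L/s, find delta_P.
Formula: Q = C_d A \sqrt{\frac{2 \Delta P}{\rho}}
Substituting knowns: 6.9293 = 0.626·0.003·√(2·(delta_P·1000)/1000)·1000
Solving for delta_P: delta_P = ((6.9293/1000)/(0.626·0.003))²·1000/2/1000 = 6.807 kPa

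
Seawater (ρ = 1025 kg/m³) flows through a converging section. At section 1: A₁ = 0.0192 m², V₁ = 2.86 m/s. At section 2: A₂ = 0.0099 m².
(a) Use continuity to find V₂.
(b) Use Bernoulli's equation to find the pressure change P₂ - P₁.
(a) Continuity: A₁V₁=A₂V₂ -> V₂=A₁V₁/A₂=0.0192*2.86/0.0099=5.55 m/s
(b) Bernoulli: P₂-P₁=0.5*rho*(V₁^2-V₂^2)/1000=0.5*1025*(2.86^2-5.55^2)/1000=-11.59 kPa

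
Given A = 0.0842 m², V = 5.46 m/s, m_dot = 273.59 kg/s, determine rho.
Formula: \dot{m} = \rho A V
Substituting knowns: 273.59 = rho·0.0842·5.46
Solving for rho: rho = 273.59/(0.0842·5.46) = 595.1 kg/m³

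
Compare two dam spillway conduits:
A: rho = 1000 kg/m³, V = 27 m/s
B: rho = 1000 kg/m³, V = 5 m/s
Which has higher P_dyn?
P_dyn(A) = 364.5 kPa, P_dyn(B) = 12.5 kPa. Answer: A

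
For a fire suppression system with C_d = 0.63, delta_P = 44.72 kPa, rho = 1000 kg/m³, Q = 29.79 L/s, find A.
Formula: Q = C_d A \sqrt{\frac{2 \Delta P}{\rho}}
Substituting knowns: 29.79 = 0.63·A·√(2·(44.72·1000)/1000)·1000
Solving for A: A = (29.79/1000)/(0.63·√(2·(44.72·1000)/1000)) = 0.005 m²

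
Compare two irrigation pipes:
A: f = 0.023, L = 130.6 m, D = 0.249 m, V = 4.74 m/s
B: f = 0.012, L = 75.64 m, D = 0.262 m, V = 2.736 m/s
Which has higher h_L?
h_L(A) = 13.81 m, h_L(B) = 1.322 m. Answer: A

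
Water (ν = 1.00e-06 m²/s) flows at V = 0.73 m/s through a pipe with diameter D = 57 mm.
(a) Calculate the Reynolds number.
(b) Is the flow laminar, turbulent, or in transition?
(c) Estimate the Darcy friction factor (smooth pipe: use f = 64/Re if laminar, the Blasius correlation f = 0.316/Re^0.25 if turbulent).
(a) Re = V·D/ν = 0.73·0.057/1.00e-06 = 41610
(b) Flow regime: turbulent (Re > 4000)
(c) Friction factor: f = 0.316/Re^0.25 = 0.316/41610^0.25 = 0.02213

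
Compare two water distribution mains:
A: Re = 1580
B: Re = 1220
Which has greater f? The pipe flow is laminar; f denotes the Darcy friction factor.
f(A) = 0.04051, f(B) = 0.05246. Answer: B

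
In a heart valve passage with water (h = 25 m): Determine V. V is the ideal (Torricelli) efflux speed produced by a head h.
Formula: V = \sqrt{2 g h}
V = √(2·9.81·25) = 22.15 m/s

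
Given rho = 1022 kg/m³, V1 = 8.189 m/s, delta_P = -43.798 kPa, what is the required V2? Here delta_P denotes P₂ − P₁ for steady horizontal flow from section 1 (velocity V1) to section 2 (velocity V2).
Formula: \Delta P = \frac{1}{2} \rho (V_1^2 - V_2^2)
Substituting knowns: -43.798 = 0.5·1022·(8.189² − V2²)/1000
Solving for V2: V2 = √(8.189² − 2·(-43.798·1000)/1022) = 12.36 m/s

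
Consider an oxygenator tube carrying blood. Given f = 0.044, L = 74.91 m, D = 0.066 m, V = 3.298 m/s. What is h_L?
Formula: h_L = f \frac{L}{D} \frac{V^2}{2g}
h_L = 0.044·(74.91/0.066)·3.298²/(2·9.81) = 27.69 m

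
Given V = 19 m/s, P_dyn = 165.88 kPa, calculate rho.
Formula: P_{dyn} = \frac{1}{2} \rho V^2
Substituting knowns: 165.88 = 0.5·rho·19²/1000
Solving for rho: rho = 2·(165.88·1000)/19² = 919 kg/m³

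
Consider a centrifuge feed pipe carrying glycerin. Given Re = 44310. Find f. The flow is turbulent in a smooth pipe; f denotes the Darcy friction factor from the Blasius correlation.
Formula: f = \frac{0.316}{Re^{0.25}}
f = 0.316/44310^0.25 = 0.02178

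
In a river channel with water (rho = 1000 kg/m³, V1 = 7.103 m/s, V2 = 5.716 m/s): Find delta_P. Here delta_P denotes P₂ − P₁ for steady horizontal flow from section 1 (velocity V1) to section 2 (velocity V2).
Formula: \Delta P = \frac{1}{2} \rho (V_1^2 - V_2^2)
delta_P = 0.5·1000·(7.103² − 5.716²)/1000 = 8.89 kPa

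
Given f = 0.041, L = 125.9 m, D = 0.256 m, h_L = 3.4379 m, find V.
Formula: h_L = f \frac{L}{D} \frac{V^2}{2g}
Substituting knowns: 3.4379 = 0.041·(125.9/0.256)·V²/(2·9.81)
Solving for V: V = √(3.4379·2·9.81/(0.041·(125.9/0.256))) = 1.829 m/s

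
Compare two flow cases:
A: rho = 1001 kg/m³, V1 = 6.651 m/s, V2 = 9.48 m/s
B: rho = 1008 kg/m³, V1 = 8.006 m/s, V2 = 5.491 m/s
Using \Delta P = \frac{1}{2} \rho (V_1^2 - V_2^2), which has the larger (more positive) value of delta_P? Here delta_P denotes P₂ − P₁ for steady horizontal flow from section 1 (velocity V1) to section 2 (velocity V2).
delta_P(A) = -22.84 kPa, delta_P(B) = 17.11 kPa. Answer: B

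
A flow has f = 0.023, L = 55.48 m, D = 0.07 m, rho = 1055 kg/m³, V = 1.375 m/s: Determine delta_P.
Formula: \Delta P = f \frac{L}{D} \frac{\rho V^2}{2}
delta_P = 0.023·(55.48/0.07)·0.5·1055·1.375²/1000 = 18.18 kPa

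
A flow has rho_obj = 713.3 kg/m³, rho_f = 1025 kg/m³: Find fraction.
Formula: f_{sub} = \frac{\rho_{obj}}{\rho_f}
fraction = 713.3/1025 = 0.6959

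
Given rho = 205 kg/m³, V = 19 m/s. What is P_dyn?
Formula: P_{dyn} = \frac{1}{2} \rho V^2
P_dyn = 0.5·205·19²/1000 = 37 kPa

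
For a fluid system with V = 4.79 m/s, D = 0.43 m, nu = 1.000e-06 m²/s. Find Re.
Formula: Re = \frac{V D}{\nu}
Re = 4.79·0.43/1.000e-06 = 2.060e+06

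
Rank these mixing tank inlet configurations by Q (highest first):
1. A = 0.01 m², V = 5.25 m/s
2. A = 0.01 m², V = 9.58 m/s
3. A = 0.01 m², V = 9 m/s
Case 1: Q = 52.5 L/s
Case 2: Q = 95.8 L/s
Case 3: Q = 90 L/s
Ranking (highest first): 2, 3, 1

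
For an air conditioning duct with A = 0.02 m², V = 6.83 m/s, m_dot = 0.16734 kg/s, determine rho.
Formula: \dot{m} = \rho A V
Substituting knowns: 0.16734 = rho·0.02·6.83
Solving for rho: rho = 0.16734/(0.02·6.83) = 1.225 kg/m³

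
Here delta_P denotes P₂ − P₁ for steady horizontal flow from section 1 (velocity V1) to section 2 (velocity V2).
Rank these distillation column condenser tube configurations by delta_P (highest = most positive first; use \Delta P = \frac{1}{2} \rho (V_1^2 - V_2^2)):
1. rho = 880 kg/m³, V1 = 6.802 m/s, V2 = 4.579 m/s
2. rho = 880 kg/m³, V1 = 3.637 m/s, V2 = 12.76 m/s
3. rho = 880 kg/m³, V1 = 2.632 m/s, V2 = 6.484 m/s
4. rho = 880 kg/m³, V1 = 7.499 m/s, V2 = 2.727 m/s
Case 1: delta_P = 11.13 kPa
Case 2: delta_P = -65.82 kPa
Case 3: delta_P = -15.45 kPa
Case 4: delta_P = 21.47 kPa
Ranking (highest first): 4, 1, 3, 2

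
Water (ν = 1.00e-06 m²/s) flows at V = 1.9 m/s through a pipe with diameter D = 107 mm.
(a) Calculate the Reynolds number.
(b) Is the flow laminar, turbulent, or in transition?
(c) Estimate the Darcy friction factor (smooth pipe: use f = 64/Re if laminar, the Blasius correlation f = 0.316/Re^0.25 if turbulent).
(a) Re = V·D/ν = 1.9·0.107/1.00e-06 = 203300
(b) Flow regime: turbulent (Re > 4000)
(c) Friction factor: f = 0.316/Re^0.25 = 0.316/203300^0.25 = 0.01488 (Blasius is strictly valid for Re ≲ 1e5; used here as the smooth-pipe estimate the problem specifies)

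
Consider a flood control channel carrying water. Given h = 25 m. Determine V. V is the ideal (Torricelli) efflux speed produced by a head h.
Formula: V = \sqrt{2 g h}
V = √(2·9.81·25) = 22.15 m/s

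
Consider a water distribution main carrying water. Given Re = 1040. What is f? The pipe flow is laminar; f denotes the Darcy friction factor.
Formula: f = \frac{64}{Re}
f = 64/1040 = 0.06154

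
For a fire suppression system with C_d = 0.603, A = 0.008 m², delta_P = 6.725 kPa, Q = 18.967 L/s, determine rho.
Formula: Q = C_d A \sqrt{\frac{2 \Delta P}{\rho}}
Substituting knowns: 18.967 = 0.603·0.008·√(2·(6.725·1000)/rho)·1000
Solving for rho: rho = 2·(6.725·1000)/((18.967/1000)/(0.603·0.008))² = 870 kg/m³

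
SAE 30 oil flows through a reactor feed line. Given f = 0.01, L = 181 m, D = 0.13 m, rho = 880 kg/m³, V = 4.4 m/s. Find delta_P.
Formula: \Delta P = f \frac{L}{D} \frac{\rho V^2}{2}
delta_P = 0.01·(181/0.13)·0.5·880·4.4²/1000 = 118.6 kPa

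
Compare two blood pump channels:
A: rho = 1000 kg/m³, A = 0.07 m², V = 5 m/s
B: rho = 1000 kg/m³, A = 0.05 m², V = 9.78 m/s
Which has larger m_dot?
m_dot(A) = 350 kg/s, m_dot(B) = 489 kg/s. Answer: B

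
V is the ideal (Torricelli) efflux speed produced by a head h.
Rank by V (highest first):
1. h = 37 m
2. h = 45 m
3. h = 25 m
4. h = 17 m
Case 1: V = 26.94 m/s
Case 2: V = 29.71 m/s
Case 3: V = 22.15 m/s
Case 4: V = 18.26 m/s
Ranking (highest first): 2, 1, 3, 4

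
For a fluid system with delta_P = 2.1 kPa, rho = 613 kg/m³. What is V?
Formula: V = \sqrt{\frac{2 \Delta P}{\rho}}
V = √(2·(2.1·1000)/613) = 2.618 m/s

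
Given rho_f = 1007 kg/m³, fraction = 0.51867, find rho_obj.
Formula: f_{sub} = \frac{\rho_{obj}}{\rho_f}
Substituting knowns: 0.51867 = rho_obj/1007
Solving for rho_obj: rho_obj = 0.51867·1007 = 522.3 kg/m³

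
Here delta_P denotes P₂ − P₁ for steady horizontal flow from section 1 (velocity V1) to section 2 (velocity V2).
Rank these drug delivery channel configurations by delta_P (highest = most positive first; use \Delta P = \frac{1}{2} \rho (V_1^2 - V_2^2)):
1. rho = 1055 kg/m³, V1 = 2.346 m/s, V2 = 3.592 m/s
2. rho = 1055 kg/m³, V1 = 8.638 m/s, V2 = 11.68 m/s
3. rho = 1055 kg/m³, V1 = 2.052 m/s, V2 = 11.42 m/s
Case 1: delta_P = -3.903 kPa
Case 2: delta_P = -32.6 kPa
Case 3: delta_P = -66.57 kPa
Ranking (highest first): 1, 2, 3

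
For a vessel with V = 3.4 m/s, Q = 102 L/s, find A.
Formula: Q = A V
Substituting knowns: 102 = A·3.4·1000
Solving for A: A = (102/1000)/3.4 = 0.03 m²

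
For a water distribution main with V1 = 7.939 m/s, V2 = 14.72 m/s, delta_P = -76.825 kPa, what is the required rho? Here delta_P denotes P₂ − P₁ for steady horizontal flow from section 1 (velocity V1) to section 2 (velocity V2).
Formula: \Delta P = \frac{1}{2} \rho (V_1^2 - V_2^2)
Substituting knowns: -76.825 = 0.5·rho·(7.939² − 14.72²)/1000
Solving for rho: rho = 2·(-76.825·1000)/(7.939² − 14.72²) = 1000 kg/m³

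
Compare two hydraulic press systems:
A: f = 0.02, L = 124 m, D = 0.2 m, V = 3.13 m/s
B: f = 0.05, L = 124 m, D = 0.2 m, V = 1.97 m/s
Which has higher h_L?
h_L(A) = 6.192 m, h_L(B) = 6.132 m. Answer: A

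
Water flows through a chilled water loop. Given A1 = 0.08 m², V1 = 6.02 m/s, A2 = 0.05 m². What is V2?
Formula: V_2 = \frac{A_1 V_1}{A_2}
V2 = 0.08·6.02/0.05 = 9.632 m/s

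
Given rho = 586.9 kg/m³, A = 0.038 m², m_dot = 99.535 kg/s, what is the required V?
Formula: \dot{m} = \rho A V
Substituting knowns: 99.535 = 586.9·0.038·V
Solving for V: V = 99.535/(586.9·0.038) = 4.463 m/s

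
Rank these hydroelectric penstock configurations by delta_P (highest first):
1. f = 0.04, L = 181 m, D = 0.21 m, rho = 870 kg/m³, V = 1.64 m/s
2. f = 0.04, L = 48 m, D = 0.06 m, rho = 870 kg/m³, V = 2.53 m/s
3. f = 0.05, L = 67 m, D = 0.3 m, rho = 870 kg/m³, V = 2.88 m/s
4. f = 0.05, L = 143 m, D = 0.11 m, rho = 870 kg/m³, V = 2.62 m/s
Case 1: delta_P = 40.34 kPa
Case 2: delta_P = 89.1 kPa
Case 3: delta_P = 40.29 kPa
Case 4: delta_P = 194.1 kPa
Ranking (highest first): 4, 2, 1, 3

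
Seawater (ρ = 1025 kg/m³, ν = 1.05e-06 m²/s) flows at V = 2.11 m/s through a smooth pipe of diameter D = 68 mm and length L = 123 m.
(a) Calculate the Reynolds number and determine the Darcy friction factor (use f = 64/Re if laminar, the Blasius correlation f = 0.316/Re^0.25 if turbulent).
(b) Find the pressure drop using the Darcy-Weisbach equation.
(a) Re = V·D/ν = 2.11·0.068/1.05e-06 = 136650 → turbulent (Re > 4000); f = 0.316/Re^0.25 = 0.316/136650^0.25 = 0.016436 (Blasius is strictly valid for Re ≲ 1e5; used here as the smooth-pipe estimate the problem specifies)
(b) Darcy-Weisbach: ΔP = f·(L/D)·½ρV²/1000 = 0.016436·(123/0.068)·½·1025·2.11²/1000 = 67.83 kPa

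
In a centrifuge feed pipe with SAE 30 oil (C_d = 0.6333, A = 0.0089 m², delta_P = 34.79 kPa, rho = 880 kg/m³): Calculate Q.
Formula: Q = C_d A \sqrt{\frac{2 \Delta P}{\rho}}
Q = 0.6333·0.0089·√(2·(34.79·1000)/880)·1000 = 50.12 L/s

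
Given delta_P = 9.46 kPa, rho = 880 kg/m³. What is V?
Formula: V = \sqrt{\frac{2 \Delta P}{\rho}}
V = √(2·(9.46·1000)/880) = 4.637 m/s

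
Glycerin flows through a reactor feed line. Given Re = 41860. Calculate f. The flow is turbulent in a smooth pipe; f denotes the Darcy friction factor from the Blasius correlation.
Formula: f = \frac{0.316}{Re^{0.25}}
f = 0.316/41860^0.25 = 0.02209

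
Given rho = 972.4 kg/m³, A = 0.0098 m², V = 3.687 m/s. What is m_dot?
Formula: \dot{m} = \rho A V
m_dot = 972.4·0.0098·3.687 = 35.14 kg/s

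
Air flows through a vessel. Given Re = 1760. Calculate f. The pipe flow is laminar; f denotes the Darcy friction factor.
Formula: f = \frac{64}{Re}
f = 64/1760 = 0.03636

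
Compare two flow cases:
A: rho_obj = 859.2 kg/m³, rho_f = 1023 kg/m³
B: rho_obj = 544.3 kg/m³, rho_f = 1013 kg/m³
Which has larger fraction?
fraction(A) = 0.8399, fraction(B) = 0.5373. Answer: A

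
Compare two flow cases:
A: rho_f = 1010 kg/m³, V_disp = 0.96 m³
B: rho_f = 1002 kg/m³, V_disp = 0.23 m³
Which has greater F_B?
F_B(A) = 9512 N, F_B(B) = 2261 N. Answer: A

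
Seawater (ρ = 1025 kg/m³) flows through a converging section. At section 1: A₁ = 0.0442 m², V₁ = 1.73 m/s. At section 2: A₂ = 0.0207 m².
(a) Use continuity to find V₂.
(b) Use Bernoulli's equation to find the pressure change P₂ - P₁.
(a) Continuity: A₁V₁=A₂V₂ -> V₂=A₁V₁/A₂=0.0442*1.73/0.0207=3.69 m/s
(b) Bernoulli: P₂-P₁=0.5*rho*(V₁^2-V₂^2)/1000=0.5*1025*(1.73^2-3.69^2)/1000=-5.444 kPa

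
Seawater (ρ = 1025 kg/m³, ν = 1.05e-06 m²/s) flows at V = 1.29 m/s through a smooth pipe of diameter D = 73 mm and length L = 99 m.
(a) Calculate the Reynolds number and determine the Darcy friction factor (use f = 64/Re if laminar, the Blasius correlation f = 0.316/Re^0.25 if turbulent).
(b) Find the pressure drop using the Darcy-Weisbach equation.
(a) Re = V·D/ν = 1.29·0.073/1.05e-06 = 89686 → turbulent (Re > 4000); f = 0.316/Re^0.25 = 0.316/89686^0.25 = 0.01826
(b) Darcy-Weisbach: ΔP = f·(L/D)·½ρV²/1000 = 0.01826·(99/0.073)·½·1025·1.29²/1000 = 21.12 kPa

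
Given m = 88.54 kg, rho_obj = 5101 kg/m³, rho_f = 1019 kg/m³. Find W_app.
Formula: W_{app} = mg\left(1 - \frac{\rho_f}{\rho_{obj}}\right)
W_app = 88.54·9.81·(1 − 1019/5101) = 695.1 N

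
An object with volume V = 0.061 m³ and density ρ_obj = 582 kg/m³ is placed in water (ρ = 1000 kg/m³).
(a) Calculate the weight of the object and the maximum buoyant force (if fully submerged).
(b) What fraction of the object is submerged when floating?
(a) W=rho_obj*g*V=582*9.81*0.061=348.3 N; F_B(max)=rho*g*V=1000*9.81*0.061=598.4 N
(b) Floating fraction=rho_obj/rho=582/1000=0.582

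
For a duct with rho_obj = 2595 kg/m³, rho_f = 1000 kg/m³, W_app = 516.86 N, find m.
Formula: W_{app} = mg\left(1 - \frac{\rho_f}{\rho_{obj}}\right)
Substituting knowns: 516.86 = m·9.81·(1 − 1000/2595)
Solving for m: m = 516.86/(9.81·(1 − 1000/2595)) = 85.72 kg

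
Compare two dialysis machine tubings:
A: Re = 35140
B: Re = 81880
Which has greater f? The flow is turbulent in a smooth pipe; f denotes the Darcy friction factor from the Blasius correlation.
f(A) = 0.02308, f(B) = 0.01868. Answer: A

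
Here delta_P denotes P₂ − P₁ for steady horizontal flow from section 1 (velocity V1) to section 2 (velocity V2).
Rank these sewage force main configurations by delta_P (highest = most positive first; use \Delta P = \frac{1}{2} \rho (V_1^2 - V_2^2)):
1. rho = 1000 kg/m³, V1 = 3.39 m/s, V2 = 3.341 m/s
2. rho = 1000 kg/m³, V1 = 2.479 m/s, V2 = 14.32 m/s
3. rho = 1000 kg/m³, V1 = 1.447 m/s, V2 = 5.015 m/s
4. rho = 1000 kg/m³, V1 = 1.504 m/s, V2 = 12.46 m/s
Case 1: delta_P = 0.1649 kPa
Case 2: delta_P = -99.46 kPa
Case 3: delta_P = -11.53 kPa
Case 4: delta_P = -76.49 kPa
Ranking (highest first): 1, 3, 4, 2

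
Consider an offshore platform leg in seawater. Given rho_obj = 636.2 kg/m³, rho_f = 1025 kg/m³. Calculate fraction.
Formula: f_{sub} = \frac{\rho_{obj}}{\rho_f}
fraction = 636.2/1025 = 0.6207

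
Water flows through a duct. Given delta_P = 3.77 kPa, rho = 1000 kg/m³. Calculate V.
Formula: V = \sqrt{\frac{2 \Delta P}{\rho}}
V = √(2·(3.77·1000)/1000) = 2.746 m/s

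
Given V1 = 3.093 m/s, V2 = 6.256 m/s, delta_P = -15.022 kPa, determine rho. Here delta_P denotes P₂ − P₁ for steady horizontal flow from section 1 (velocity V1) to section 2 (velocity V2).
Formula: \Delta P = \frac{1}{2} \rho (V_1^2 - V_2^2)
Substituting knowns: -15.022 = 0.5·rho·(3.093² − 6.256²)/1000
Solving for rho: rho = 2·(-15.022·1000)/(3.093² − 6.256²) = 1016 kg/m³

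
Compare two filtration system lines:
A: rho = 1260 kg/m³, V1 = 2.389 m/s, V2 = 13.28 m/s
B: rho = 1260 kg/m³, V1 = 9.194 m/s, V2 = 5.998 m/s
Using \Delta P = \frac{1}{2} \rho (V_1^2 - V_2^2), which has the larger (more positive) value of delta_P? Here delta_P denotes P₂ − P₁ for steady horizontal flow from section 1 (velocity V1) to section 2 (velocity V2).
delta_P(A) = -107.5 kPa, delta_P(B) = 30.59 kPa. Answer: B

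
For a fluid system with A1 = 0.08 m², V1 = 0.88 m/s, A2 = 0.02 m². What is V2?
Formula: V_2 = \frac{A_1 V_1}{A_2}
V2 = 0.08·0.88/0.02 = 3.52 m/s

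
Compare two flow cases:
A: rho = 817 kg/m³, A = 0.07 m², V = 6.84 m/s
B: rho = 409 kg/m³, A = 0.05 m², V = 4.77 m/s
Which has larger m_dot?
m_dot(A) = 391.2 kg/s, m_dot(B) = 97.55 kg/s. Answer: A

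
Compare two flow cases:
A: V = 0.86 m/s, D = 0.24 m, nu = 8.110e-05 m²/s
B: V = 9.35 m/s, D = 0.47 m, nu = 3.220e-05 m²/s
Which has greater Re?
Re(A) = 2545, Re(B) = 136475. Answer: B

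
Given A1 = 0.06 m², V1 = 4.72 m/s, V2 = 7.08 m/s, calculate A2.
Formula: V_2 = \frac{A_1 V_1}{A_2}
Substituting knowns: 7.08 = 0.06·4.72/A2
Solving for A2: A2 = 0.06·4.72/7.08 = 0.04 m²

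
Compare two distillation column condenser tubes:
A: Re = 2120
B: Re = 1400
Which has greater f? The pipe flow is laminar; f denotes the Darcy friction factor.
f(A) = 0.03019, f(B) = 0.04571. Answer: B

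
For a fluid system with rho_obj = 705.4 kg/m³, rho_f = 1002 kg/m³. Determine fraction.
Formula: f_{sub} = \frac{\rho_{obj}}{\rho_f}
fraction = 705.4/1002 = 0.704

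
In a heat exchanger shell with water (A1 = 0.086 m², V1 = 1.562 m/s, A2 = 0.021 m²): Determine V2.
Formula: V_2 = \frac{A_1 V_1}{A_2}
V2 = 0.086·1.562/0.021 = 6.397 m/s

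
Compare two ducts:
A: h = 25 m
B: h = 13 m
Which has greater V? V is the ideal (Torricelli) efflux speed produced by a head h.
V(A) = 22.15 m/s, V(B) = 15.97 m/s. Answer: A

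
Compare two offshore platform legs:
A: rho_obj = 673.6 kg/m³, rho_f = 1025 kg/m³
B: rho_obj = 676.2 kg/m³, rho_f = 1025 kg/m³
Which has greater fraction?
fraction(A) = 0.6572, fraction(B) = 0.6597. Answer: B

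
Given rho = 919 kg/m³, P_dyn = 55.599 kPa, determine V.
Formula: P_{dyn} = \frac{1}{2} \rho V^2
Substituting knowns: 55.599 = 0.5·919·V²/1000
Solving for V: V = √(2·(55.599·1000)/919) = 11 m/s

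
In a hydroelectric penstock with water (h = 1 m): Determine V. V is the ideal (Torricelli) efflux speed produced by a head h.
Formula: V = \sqrt{2 g h}
V = √(2·9.81·1) = 4.429 m/s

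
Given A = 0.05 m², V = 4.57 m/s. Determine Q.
Formula: Q = A V
Q = 0.05·4.57·1000 = 228.5 L/s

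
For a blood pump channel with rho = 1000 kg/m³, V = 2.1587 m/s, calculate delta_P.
Formula: V = \sqrt{\frac{2 \Delta P}{\rho}}
Substituting knowns: 2.1587 = √(2·(delta_P·1000)/1000)
Solving for delta_P: delta_P = 2.1587²·1000/2/1000 = 2.33 kPa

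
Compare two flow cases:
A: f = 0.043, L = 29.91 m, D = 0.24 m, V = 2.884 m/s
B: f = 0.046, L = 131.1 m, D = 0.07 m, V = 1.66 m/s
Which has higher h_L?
h_L(A) = 2.272 m, h_L(B) = 12.1 m. Answer: B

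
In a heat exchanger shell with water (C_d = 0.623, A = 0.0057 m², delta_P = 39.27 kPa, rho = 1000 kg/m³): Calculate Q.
Formula: Q = C_d A \sqrt{\frac{2 \Delta P}{\rho}}
Q = 0.623·0.0057·√(2·(39.27·1000)/1000)·1000 = 31.47 L/s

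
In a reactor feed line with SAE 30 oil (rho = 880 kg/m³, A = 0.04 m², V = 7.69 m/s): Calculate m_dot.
Formula: \dot{m} = \rho A V
m_dot = 880·0.04·7.69 = 270.7 kg/s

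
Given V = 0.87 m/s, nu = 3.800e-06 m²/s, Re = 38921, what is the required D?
Formula: Re = \frac{V D}{\nu}
Substituting knowns: 38921 = 0.87·D/3.800e-06
Solving for D: D = 38921·3.800e-06/0.87 = 0.17 m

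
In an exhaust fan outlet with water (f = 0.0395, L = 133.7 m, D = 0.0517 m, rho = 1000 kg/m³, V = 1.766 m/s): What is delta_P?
Formula: \Delta P = f \frac{L}{D} \frac{\rho V^2}{2}
delta_P = 0.0395·(133.7/0.0517)·0.5·1000·1.766²/1000 = 159.3 kPa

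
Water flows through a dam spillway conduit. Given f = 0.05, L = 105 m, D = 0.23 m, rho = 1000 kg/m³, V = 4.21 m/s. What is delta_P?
Formula: \Delta P = f \frac{L}{D} \frac{\rho V^2}{2}
delta_P = 0.05·(105/0.23)·0.5·1000·4.21²/1000 = 202.3 kPa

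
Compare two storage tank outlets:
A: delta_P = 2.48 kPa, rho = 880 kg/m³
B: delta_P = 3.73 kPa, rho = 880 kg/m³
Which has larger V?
V(A) = 2.374 m/s, V(B) = 2.912 m/s. Answer: B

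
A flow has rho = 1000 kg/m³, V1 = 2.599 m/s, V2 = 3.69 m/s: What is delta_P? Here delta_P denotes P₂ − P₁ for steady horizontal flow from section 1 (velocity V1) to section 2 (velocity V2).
Formula: \Delta P = \frac{1}{2} \rho (V_1^2 - V_2^2)
delta_P = 0.5·1000·(2.599² − 3.69²)/1000 = -3.431 kPa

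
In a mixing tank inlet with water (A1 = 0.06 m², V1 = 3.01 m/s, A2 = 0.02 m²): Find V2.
Formula: V_2 = \frac{A_1 V_1}{A_2}
V2 = 0.06·3.01/0.02 = 9.03 m/s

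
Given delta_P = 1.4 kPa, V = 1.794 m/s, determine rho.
Formula: V = \sqrt{\frac{2 \Delta P}{\rho}}
Substituting knowns: 1.794 = √(2·(1.4·1000)/rho)
Solving for rho: rho = 2·(1.4·1000)/1.794² = 870 kg/m³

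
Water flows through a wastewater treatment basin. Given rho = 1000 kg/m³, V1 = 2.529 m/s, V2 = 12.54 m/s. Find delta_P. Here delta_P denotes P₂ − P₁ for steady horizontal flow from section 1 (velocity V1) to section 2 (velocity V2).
Formula: \Delta P = \frac{1}{2} \rho (V_1^2 - V_2^2)
delta_P = 0.5·1000·(2.529² − 12.54²)/1000 = -75.43 kPa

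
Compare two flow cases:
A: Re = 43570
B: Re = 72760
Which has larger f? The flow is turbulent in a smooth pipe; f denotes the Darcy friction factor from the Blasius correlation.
f(A) = 0.02187, f(B) = 0.01924. Answer: A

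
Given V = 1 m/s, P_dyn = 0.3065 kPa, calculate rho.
Formula: P_{dyn} = \frac{1}{2} \rho V^2
Substituting knowns: 0.3065 = 0.5·rho·1²/1000
Solving for rho: rho = 2·(0.3065·1000)/1² = 613 kg/m³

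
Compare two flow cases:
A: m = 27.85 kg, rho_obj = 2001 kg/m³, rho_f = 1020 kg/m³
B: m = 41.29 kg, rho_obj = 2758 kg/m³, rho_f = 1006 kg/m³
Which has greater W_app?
W_app(A) = 133.9 N, W_app(B) = 257.3 N. Answer: B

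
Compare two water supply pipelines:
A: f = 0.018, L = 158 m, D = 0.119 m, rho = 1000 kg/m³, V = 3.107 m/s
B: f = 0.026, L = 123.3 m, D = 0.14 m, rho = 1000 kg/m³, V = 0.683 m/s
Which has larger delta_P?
delta_P(A) = 115.4 kPa, delta_P(B) = 5.341 kPa. Answer: A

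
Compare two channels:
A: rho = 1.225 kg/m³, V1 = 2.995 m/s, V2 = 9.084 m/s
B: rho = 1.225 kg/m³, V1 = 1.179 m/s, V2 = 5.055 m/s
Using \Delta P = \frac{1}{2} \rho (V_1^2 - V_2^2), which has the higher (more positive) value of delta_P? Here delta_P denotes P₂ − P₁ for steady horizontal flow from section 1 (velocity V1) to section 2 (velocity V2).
delta_P(A) = -0.04505 kPa, delta_P(B) = -0.0148 kPa. Answer: B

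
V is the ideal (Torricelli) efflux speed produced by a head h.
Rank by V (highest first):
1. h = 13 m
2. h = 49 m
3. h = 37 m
Case 1: V = 15.97 m/s
Case 2: V = 31.01 m/s
Case 3: V = 26.94 m/s
Ranking (highest first): 2, 3, 1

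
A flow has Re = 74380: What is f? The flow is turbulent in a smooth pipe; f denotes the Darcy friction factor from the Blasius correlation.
Formula: f = \frac{0.316}{Re^{0.25}}
f = 0.316/74380^0.25 = 0.01913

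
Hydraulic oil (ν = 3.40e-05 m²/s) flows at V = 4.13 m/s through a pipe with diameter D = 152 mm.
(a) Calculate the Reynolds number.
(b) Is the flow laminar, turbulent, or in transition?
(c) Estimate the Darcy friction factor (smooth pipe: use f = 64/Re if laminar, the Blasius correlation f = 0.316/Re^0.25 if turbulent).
(a) Re = V·D/ν = 4.13·0.152/3.40e-05 = 18464
(b) Flow regime: turbulent (Re > 4000)
(c) Friction factor: f = 0.316/Re^0.25 = 0.316/18464^0.25 = 0.02711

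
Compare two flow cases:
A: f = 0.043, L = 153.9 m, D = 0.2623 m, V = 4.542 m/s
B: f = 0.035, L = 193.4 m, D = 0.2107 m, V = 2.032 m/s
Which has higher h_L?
h_L(A) = 26.53 m, h_L(B) = 6.761 m. Answer: A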